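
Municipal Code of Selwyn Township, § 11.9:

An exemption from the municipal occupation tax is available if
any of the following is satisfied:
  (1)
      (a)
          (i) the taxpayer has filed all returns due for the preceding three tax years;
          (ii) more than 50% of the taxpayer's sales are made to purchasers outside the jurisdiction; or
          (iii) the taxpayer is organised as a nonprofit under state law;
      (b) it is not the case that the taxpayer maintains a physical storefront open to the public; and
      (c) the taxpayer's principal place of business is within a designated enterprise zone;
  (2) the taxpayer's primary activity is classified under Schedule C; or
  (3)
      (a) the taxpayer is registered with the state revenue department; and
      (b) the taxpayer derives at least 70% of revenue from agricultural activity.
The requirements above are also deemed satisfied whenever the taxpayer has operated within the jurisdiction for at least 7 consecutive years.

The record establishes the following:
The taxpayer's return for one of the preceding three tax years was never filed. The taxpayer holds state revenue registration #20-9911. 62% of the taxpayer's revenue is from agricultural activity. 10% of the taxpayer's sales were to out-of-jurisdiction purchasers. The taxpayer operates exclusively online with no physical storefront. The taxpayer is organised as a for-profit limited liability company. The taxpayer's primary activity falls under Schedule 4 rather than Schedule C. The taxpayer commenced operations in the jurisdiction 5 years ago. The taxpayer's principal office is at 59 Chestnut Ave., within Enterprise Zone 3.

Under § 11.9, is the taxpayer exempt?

(i) returns current — fails.
(ii) >50% out-of-jur. sales — not satisfied.
(iii) nonprofit — not met.
(a): F OR F OR F → false.
(b) not (has storefront) — met.
(c) in enterprise zone — holds.
(1) = F AND T AND T = false.
(2) Schedule C activity — not met.
(a) state-registered — holds.
(b) ≥70% agricultural — not satisfied.
(3): T AND F → false.
So Overall is not satisfied (F OR F OR F).
Exception (≥ 7 yrs in jurisdiction) — not satisfied.
Result: main false OR exception false → false.

No — not exempt.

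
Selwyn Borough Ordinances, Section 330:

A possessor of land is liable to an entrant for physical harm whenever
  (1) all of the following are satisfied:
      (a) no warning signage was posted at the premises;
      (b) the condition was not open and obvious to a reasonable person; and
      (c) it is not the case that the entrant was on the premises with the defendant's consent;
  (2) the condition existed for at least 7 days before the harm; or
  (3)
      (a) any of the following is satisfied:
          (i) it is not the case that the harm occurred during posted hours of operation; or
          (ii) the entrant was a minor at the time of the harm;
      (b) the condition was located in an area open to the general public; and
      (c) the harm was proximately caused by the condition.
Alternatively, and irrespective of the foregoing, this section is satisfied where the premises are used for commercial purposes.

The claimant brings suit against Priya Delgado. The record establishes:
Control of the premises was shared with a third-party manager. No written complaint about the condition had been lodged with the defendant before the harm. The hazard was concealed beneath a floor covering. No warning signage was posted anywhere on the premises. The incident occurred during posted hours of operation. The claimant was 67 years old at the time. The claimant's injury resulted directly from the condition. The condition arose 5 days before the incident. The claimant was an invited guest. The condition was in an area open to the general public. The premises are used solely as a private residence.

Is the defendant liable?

(a) no signage posted — met.
(b) not open/obvious — met.
(c) not (consent to enter) — fails.
(1) = T AND T AND F = false.
(2) condition ≥7 days old — fails.
(i) not (during posted hours) — fails.
(ii) entrant a minor — not met.
So (a) is not satisfied (F OR F).
(b) public area — holds.
(c) proximate cause — holds.
(3) = F AND T AND T = false.
So Overall is not satisfied (F OR F OR F).
Exception (commercial use) — not satisfied.
Result: main false OR exception false → false.

No — not liable.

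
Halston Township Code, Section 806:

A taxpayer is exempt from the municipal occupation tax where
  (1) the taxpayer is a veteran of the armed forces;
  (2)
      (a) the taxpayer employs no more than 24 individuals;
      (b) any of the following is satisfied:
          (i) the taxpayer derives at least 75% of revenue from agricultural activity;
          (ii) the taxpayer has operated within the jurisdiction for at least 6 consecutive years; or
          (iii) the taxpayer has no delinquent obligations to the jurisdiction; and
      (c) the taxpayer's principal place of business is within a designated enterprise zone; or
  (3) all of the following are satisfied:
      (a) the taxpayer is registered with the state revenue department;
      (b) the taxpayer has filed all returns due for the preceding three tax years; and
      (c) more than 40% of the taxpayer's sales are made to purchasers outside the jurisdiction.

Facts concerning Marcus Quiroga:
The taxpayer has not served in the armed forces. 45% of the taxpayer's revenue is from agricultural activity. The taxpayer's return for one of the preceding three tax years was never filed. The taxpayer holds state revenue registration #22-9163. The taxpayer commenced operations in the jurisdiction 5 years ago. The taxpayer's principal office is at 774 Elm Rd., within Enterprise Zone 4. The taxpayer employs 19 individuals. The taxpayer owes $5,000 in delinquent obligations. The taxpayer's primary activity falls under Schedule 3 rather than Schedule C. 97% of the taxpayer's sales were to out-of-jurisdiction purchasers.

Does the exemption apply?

(1) veteran — not satisfied.
(a) ≤ 24 employees — satisfied.
(i) ≥75% agricultural — fails.
(ii) ≥ 6 yrs in jurisdiction — not satisfied.
(iii) no delinquency — not satisfied.
(b): F OR F OR F → false.
(c) in enterprise zone — holds.
(2): T AND F AND T → false.
(a) state-registered — satisfied.
(b) returns current — fails.
(c) >40% out-of-jur. sales — holds.
(3): T AND F AND T → false.
Overall: F OR F OR F → false.

No — not exempt.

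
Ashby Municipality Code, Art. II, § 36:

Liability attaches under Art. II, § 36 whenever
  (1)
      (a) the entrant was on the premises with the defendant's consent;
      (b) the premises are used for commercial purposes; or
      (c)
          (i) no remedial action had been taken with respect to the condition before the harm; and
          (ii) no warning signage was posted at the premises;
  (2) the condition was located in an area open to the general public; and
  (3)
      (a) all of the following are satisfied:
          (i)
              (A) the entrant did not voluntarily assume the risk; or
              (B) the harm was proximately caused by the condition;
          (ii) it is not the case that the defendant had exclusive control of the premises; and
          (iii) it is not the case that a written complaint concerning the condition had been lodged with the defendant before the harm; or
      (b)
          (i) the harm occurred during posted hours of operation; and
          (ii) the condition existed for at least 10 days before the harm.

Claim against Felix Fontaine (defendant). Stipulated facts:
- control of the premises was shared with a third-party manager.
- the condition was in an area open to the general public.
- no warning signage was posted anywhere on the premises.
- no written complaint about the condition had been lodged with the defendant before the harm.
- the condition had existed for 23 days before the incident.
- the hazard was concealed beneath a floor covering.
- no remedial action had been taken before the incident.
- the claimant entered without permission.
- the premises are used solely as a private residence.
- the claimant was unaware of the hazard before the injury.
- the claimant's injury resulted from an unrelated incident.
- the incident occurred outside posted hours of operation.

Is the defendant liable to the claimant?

(a) consent to enter — not satisfied.
(b) commercial use — fails.
(i) no remedial action — satisfied.
(ii) no signage posted — holds.
(c) = T AND T = true.
So (1) is satisfied (F OR F OR T).
(2) public area — holds.
(A) no assumed risk — holds.
(B) proximate cause — not met.
So (i) is satisfied (T OR F).
(ii) not (exclusive control) — holds.
(iii) not (complaint lodged) — satisfied.
(a) = T AND T AND T = true.
(i) during posted hours — fails.
(ii) condition ≥10 days old — satisfied.
So (b) is not satisfied (F AND T).
(3) = T OR F = true.
Overall = T AND T AND T = true.

Yes — liable.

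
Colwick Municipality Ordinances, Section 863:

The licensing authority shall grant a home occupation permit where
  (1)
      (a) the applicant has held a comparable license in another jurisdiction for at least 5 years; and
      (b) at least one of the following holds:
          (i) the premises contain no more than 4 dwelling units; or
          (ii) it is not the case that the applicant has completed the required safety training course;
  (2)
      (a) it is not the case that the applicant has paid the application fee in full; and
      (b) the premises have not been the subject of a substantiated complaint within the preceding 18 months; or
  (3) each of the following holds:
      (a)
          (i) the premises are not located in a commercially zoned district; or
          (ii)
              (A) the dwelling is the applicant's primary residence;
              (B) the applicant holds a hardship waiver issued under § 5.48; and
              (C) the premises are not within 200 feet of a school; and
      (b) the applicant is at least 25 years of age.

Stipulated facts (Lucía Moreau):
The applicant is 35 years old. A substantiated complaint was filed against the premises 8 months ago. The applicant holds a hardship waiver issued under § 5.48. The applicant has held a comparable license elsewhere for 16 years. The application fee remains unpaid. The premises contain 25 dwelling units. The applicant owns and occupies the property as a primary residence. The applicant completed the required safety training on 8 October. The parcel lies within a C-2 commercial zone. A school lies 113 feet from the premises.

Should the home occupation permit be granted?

No — denied.

(a) prior license ≥ 5 yr — satisfied.
(i) ≤ 4 units — not met.
(ii) not (safety training) — fails.
(b) = F OR F = false.
So (1) is not satisfied (T AND F).
(a) not (fee paid) — satisfied.
(b) no complaint in 18 mo. — not satisfied.
So (2) is not satisfied (T AND F).
(i) not (commercially zoned) — not met.
(A) primary residence — satisfied.
(B) hardship waiver — holds.
(C) ≥200 ft from school — fails.
(ii): T AND T AND F → false.
(a): F OR F → false.
(b) age ≥ 25 — holds.
So (3) is not satisfied (F AND T).
Overall: F OR F OR F → false.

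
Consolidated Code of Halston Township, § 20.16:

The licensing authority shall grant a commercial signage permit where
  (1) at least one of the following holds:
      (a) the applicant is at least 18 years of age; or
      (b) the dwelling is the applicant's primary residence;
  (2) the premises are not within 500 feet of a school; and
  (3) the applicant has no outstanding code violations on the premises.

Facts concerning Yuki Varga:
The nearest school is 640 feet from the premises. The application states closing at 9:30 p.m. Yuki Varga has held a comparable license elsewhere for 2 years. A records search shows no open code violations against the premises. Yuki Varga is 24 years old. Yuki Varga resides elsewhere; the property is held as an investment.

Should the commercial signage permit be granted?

(a) age ≥ 18 — holds.
(b) primary residence — not met.
So (1) is satisfied (T OR F).
(2) ≥500 ft from school — met.
(3) no code violations — satisfied.
Overall: T AND T AND T → true.

Yes — granted.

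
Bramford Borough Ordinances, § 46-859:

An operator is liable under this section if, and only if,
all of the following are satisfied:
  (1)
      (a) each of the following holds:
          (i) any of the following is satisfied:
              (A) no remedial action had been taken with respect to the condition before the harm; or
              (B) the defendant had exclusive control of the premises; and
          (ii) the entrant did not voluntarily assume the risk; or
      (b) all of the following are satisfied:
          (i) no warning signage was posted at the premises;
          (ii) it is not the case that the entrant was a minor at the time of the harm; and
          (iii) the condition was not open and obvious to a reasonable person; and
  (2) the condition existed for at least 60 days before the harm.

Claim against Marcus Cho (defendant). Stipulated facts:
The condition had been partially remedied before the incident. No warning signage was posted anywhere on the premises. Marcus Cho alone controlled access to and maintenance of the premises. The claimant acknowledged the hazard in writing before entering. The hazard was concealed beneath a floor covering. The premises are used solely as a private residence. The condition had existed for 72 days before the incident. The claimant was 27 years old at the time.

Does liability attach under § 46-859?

(A) no remedial action — not satisfied.
(B) exclusive control — satisfied.
(i) = F OR T = true.
(ii) no assumed risk — not satisfied.
So (a) is not satisfied (T AND F).
(i) no signage posted — met.
(ii) not (entrant a minor) — met.
(iii) not open/obvious — met.
(b): T AND T AND T → true.
(1) = F OR T = true.
(2) condition ≥60 days old — met.
Overall: T AND T → true.

Yes — liable.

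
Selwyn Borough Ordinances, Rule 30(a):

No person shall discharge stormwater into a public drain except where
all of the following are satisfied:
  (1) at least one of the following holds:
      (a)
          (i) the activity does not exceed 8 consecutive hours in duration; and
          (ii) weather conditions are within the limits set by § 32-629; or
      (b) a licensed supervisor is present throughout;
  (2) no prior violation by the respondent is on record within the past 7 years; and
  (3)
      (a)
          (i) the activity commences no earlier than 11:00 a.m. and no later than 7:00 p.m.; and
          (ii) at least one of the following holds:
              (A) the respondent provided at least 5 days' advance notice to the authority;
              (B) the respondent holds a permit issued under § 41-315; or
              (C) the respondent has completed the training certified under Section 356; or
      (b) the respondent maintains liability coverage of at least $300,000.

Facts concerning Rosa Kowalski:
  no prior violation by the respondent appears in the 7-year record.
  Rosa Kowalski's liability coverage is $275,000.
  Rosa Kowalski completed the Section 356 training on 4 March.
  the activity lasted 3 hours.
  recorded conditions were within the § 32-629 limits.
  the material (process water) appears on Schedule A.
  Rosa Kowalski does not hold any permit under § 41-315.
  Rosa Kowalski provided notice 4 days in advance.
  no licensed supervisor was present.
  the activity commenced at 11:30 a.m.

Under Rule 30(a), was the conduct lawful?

Yes — lawful.

(i) ≤ 8 hrs duration — met.
(ii) weather ok — met.
So (a) is satisfied (T AND T).
(b) supervisor present — fails.
(1): T OR F → true.
(2) no prior violation — met.
(i) start within hours — satisfied.
(A) ≥5 days' notice — not met.
(B) holds permit — not met.
(C) training certified — met.
(ii) = F OR F OR T = true.
(a): T AND T → true.
(b) coverage ≥ $300,000 — not satisfied.
So (3) is satisfied (T OR F).
Overall: T AND T AND T → true.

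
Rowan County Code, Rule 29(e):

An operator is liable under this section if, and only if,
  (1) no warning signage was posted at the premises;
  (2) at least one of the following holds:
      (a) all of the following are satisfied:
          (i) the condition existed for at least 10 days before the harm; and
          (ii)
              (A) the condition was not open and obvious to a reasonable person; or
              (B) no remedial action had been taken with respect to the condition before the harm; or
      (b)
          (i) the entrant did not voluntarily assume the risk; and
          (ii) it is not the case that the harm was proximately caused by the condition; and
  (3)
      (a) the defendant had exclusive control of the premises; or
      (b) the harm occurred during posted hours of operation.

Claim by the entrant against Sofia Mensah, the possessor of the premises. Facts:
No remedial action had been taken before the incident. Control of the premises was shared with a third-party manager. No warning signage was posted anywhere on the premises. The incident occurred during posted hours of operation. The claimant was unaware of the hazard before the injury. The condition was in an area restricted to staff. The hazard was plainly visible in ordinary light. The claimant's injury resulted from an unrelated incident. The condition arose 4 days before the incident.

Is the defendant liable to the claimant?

Yes — liable.

(1) no signage posted — met.
(i) condition ≥10 days old — fails.
(A) not open/obvious — not met.
(B) no remedial action — satisfied.
(ii) = F OR T = true.
(a) = F AND T = false.
(i) no assumed risk — holds.
(ii) not (proximate cause) — satisfied.
So (b) is satisfied (T AND T).
(2) = F OR T = true.
(a) exclusive control — not satisfied.
(b) during posted hours — holds.
So (3) is satisfied (F OR T).
Overall = T AND T AND T = true.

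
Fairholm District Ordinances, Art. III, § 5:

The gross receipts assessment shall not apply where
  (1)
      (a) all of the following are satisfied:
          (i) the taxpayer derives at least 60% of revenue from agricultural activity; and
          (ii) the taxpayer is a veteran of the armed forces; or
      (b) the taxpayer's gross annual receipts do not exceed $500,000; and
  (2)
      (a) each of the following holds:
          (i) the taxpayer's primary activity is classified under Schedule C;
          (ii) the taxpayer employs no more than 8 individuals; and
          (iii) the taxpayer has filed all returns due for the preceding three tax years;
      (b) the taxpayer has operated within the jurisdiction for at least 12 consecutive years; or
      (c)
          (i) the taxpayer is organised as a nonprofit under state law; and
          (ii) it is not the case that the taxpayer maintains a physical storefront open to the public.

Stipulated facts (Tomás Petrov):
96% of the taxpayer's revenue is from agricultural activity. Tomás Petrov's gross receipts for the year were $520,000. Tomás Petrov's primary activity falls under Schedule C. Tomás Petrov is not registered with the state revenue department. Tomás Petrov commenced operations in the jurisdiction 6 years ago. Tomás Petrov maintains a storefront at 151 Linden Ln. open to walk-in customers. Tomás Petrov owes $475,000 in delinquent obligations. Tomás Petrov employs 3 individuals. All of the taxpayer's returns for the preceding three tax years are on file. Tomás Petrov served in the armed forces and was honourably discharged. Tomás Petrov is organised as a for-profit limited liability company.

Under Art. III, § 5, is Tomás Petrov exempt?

(i) ≥60% agricultural — met.
(ii) veteran — met.
So (a) is satisfied (T AND T).
(b) receipts ≤ $500,000 — not satisfied.
So (1) is satisfied (T OR F).
(i) Schedule C activity — satisfied.
(ii) ≤ 8 employees — holds.
(iii) returns current — holds.
So (a) is satisfied (T AND T AND T).
(b) ≥ 12 yrs in jurisdiction — not satisfied.
(i) nonprofit — not met.
(ii) not (has storefront) — not satisfied.
(c): F AND F → false.
(2): T OR F OR F → true.
So Overall is satisfied (T AND T).

Yes — exempt.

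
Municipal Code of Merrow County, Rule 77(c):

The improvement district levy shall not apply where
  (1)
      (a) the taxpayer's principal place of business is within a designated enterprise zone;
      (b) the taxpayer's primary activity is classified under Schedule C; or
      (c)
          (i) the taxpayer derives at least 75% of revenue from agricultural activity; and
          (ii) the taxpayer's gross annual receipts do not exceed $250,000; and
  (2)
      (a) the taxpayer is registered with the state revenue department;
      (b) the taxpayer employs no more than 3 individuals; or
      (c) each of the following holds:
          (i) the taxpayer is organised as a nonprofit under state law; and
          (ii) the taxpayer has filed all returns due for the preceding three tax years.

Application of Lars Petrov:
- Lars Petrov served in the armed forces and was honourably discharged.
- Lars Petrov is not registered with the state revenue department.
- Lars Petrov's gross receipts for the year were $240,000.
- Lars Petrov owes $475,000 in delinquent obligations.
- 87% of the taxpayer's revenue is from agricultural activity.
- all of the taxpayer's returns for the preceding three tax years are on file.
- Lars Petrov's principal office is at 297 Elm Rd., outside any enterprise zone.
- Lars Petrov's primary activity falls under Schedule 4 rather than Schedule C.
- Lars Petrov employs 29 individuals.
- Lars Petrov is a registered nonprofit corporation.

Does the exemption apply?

(a) in enterprise zone — not met.
(b) Schedule C activity — fails.
(i) ≥75% agricultural — holds.
(ii) receipts ≤ $250,000 — met.
So (c) is satisfied (T AND T).
(1): F OR F OR T → true.
(a) state-registered — fails.
(b) ≤ 3 employees — fails.
(i) nonprofit — met.
(ii) returns current — met.
(c) = T AND T = true.
(2): F OR F OR T → true.
Overall = T AND T = true.

Yes — exempt.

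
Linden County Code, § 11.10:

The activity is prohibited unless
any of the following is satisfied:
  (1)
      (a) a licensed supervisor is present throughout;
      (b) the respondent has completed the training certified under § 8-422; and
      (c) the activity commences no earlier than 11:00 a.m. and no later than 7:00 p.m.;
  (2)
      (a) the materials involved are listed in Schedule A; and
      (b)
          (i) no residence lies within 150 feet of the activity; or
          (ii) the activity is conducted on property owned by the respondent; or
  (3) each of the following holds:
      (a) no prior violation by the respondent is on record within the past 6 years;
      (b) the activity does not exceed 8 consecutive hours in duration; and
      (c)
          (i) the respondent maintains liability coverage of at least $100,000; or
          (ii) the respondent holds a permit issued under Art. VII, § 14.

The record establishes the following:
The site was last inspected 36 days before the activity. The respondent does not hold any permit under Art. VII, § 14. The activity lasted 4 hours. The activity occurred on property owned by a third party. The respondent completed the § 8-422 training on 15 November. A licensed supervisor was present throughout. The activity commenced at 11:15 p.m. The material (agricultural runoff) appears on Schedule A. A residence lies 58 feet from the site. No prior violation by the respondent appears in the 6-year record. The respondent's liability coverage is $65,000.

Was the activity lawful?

(a) supervisor present — satisfied.
(b) training certified — holds.
(c) start within hours — not satisfied.
(1): T AND T AND F → false.
(a) Schedule A material — satisfied.
(i) no residence in 150 ft — fails.
(ii) own property — not met.
(b): F OR F → false.
(2) = T AND F = false.
(a) no prior violation — holds.
(b) ≤ 8 hrs duration — satisfied.
(i) coverage ≥ $100,000 — not met.
(ii) holds permit — not satisfied.
So (c) is not satisfied (F OR F).
(3) = T AND T AND F = false.
Overall: F OR F OR F → false.

No — unlawful.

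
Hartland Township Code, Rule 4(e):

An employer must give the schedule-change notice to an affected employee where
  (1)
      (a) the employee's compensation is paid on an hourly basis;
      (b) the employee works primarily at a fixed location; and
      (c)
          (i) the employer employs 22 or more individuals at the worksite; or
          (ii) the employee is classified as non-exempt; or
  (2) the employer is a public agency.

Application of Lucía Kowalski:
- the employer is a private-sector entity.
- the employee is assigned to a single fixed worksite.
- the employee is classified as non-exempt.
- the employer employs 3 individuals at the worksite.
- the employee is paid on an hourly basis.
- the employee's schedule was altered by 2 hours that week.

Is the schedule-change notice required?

Yes — required.

(a) hourly-paid — holds.
(b) fixed location — met.
(i) ≥ 22 at site — fails.
(ii) non-exempt — satisfied.
So (c) is satisfied (F OR T).
(1) = T AND T AND T = true.
(2) public agency — not satisfied.
Overall = T OR F = true.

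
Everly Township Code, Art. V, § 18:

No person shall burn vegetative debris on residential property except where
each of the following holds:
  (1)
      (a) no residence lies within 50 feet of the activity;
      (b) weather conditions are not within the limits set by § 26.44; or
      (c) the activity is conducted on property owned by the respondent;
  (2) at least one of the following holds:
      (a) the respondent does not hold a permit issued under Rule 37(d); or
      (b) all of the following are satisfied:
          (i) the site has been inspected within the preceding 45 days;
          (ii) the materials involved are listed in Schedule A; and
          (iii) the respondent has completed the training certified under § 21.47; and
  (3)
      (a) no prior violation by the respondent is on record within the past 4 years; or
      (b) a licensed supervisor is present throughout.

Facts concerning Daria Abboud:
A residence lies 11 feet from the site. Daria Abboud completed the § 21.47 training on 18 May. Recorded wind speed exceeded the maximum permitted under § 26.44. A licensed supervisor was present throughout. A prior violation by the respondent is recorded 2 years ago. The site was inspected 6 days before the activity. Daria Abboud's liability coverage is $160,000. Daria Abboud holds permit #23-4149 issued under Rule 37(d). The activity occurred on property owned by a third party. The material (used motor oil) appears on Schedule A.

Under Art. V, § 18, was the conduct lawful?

(a) no residence in 50 ft — not satisfied.
(b) not (weather ok) — met.
(c) own property — not met.
(1): F OR T OR F → true.
(a) not (holds permit) — not satisfied.
(i) site inspected — holds.
(ii) Schedule A material — met.
(iii) training certified — satisfied.
(b) = T AND T AND T = true.
(2) = F OR T = true.
(a) no prior violation — not met.
(b) supervisor present — met.
(3): F OR T → true.
Overall: T AND T AND T → true.

Yes — lawful.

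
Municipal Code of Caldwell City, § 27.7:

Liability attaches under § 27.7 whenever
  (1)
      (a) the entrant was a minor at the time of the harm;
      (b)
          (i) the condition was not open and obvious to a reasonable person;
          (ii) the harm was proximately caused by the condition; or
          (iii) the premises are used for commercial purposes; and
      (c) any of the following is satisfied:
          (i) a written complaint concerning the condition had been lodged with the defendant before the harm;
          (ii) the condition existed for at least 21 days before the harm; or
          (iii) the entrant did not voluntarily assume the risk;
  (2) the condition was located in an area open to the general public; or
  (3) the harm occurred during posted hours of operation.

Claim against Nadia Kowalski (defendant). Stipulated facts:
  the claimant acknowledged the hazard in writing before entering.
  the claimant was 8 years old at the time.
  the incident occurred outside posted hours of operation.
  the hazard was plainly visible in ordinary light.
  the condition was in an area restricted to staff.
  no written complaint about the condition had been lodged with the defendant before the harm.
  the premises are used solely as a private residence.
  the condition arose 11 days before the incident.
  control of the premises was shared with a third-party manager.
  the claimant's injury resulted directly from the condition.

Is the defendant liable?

No — not liable.

(a) entrant a minor — holds.
(i) not open/obvious — not satisfied.
(ii) proximate cause — satisfied.
(iii) commercial use — fails.
(b) = F OR T OR F = true.
(i) complaint lodged — fails.
(ii) condition ≥21 days old — not met.
(iii) no assumed risk — not satisfied.
So (c) is not satisfied (F OR F OR F).
(1): T AND T AND F → false.
(2) public area — not satisfied.
(3) during posted hours — fails.
So Overall is not satisfied (F OR F OR F).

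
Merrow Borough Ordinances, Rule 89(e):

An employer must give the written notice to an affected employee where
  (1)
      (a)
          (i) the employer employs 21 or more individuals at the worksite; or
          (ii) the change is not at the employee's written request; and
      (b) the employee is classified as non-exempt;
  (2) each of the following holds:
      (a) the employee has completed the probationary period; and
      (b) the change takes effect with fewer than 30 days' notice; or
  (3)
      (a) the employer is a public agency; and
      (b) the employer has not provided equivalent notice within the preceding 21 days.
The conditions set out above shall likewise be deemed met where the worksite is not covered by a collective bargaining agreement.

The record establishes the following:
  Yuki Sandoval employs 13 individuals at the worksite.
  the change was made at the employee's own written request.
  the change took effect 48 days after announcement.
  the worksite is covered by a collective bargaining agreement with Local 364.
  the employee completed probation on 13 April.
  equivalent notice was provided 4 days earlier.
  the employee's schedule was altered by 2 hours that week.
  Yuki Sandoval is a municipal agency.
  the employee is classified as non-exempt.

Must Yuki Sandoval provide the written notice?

No — not required.

(i) ≥ 21 at site — not met.
(ii) not employee-requested — fails.
So (a) is not satisfied (F OR F).
(b) non-exempt — holds.
(1) = F AND T = false.
(a) past probation — holds.
(b) < 30 days' notice — not met.
So (2) is not satisfied (T AND F).
(a) public agency — satisfied.
(b) no recent notice — fails.
(3): T AND F → false.
So Overall is not satisfied (F OR F OR F).
Exception (no CBA) — not satisfied.
Result: main false OR exception false → false.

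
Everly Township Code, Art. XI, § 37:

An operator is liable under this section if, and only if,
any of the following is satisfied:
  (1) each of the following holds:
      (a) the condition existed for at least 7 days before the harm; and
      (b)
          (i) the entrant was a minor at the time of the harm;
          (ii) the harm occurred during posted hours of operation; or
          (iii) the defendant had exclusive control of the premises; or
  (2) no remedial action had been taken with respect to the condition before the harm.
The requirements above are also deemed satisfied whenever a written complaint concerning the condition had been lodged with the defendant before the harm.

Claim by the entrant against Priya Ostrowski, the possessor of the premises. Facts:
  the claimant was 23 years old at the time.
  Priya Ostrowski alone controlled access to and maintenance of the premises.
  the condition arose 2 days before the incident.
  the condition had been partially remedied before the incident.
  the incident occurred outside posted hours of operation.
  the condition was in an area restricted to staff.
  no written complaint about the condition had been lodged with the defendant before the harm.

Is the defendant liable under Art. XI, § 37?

No — not liable.

(a) condition ≥7 days old — not satisfied.
(i) entrant a minor — fails.
(ii) during posted hours — not met.
(iii) exclusive control — holds.
(b): F OR F OR T → true.
(1): F AND T → false.
(2) no remedial action — not met.
Overall = F OR F = false.
Exception (complaint lodged) — not satisfied.
Result: main false OR exception false → false.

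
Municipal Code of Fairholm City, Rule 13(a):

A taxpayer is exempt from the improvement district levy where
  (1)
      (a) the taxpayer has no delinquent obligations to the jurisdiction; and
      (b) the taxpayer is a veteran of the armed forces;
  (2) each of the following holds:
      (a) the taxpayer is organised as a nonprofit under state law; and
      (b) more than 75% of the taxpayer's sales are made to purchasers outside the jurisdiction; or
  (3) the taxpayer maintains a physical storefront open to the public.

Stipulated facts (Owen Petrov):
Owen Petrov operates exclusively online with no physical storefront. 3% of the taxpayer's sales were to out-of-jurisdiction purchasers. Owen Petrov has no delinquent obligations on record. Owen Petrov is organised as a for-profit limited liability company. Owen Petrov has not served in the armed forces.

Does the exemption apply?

No — not exempt.

(a) no delinquency — holds.
(b) veteran — fails.
(1): T AND F → false.
(a) nonprofit — not met.
(b) >75% out-of-jur. sales — not met.
(2): F AND F → false.
(3) has storefront — not satisfied.
Overall: F OR F OR F → false.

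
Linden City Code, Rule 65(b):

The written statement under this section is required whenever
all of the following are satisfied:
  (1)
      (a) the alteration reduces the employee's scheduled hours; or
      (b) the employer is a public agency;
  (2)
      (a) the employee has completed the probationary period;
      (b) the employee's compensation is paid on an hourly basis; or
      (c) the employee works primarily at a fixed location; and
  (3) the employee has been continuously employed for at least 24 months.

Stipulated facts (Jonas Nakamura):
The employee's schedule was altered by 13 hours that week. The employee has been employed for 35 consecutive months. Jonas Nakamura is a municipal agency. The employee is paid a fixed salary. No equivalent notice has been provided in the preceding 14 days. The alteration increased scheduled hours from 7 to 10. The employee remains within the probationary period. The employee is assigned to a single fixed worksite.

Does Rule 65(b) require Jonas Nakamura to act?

(a) hours reduced — not satisfied.
(b) public agency — holds.
(1) = F OR T = true.
(a) past probation — not satisfied.
(b) hourly-paid — not met.
(c) fixed location — satisfied.
(2): F OR F OR T → true.
(3) tenure ≥ 24 mo. — satisfied.
Overall = T AND T AND T = true.

Yes — required.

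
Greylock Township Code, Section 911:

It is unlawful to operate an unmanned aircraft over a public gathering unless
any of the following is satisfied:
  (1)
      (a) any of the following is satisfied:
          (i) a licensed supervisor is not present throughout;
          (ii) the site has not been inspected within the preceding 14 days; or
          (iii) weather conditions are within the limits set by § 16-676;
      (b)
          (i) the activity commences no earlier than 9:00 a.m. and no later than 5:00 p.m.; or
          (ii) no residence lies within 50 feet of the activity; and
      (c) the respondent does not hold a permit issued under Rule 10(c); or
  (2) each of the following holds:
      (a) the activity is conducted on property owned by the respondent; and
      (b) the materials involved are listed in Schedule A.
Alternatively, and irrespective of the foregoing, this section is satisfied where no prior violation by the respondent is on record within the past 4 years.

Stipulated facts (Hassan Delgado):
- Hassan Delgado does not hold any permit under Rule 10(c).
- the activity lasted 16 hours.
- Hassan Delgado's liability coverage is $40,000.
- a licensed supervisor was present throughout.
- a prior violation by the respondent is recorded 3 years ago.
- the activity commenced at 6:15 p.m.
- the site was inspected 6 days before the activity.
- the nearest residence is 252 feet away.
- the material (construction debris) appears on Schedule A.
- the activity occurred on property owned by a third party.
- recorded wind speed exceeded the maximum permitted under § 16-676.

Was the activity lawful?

(i) not (supervisor present) — fails.
(ii) not (site inspected) — not met.
(iii) weather ok — not satisfied.
(a): F OR F OR F → false.
(i) start within hours — not met.
(ii) no residence in 50 ft — holds.
So (b) is satisfied (F OR T).
(c) not (holds permit) — satisfied.
(1) = F AND T AND T = false.
(a) own property — not satisfied.
(b) Schedule A material — satisfied.
(2): F AND T → false.
So Overall is not satisfied (F OR F).
Exception (no prior violation) — not satisfied.
Result: main false OR exception false → false.

No — unlawful.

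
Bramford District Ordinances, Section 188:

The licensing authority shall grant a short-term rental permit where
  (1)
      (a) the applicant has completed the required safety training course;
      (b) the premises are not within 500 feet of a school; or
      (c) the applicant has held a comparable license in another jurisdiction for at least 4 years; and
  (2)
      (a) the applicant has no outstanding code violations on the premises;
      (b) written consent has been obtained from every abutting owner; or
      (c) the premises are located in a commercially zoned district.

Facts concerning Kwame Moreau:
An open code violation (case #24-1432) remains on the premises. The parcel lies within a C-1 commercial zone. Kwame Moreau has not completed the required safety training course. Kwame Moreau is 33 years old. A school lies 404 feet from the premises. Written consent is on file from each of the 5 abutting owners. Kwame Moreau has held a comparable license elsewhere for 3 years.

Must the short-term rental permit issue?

(a) safety training — fails.
(b) ≥500 ft from school — not satisfied.
(c) prior license ≥ 4 yr — fails.
(1) = F OR F OR F = false.
(a) no code violations — fails.
(b) all abutters consent — met.
(c) commercially zoned — holds.
(2) = F OR T OR T = true.
Overall = F AND T = false.

No — denied.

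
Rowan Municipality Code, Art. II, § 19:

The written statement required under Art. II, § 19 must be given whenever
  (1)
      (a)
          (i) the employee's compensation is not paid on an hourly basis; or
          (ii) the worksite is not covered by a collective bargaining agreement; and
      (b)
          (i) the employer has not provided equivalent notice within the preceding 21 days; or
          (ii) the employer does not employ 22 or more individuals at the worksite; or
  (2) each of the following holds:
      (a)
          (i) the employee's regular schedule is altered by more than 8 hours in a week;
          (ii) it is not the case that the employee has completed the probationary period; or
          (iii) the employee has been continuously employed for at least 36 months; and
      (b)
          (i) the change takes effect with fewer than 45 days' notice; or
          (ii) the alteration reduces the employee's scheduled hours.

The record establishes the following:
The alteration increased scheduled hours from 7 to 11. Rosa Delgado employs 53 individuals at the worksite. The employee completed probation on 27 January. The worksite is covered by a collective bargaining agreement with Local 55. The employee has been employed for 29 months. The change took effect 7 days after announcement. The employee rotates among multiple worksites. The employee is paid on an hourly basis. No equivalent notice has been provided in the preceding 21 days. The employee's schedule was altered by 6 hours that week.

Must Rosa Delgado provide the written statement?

(i) not (hourly-paid) — not satisfied.
(ii) no CBA — fails.
(a): F OR F → false.
(i) no recent notice — satisfied.
(ii) not (≥ 22 at site) — fails.
(b): T OR F → true.
(1): F AND T → false.
(i) schedule shift > 8h — fails.
(ii) not (past probation) — not satisfied.
(iii) tenure ≥ 36 mo. — fails.
(a): F OR F OR F → false.
(i) < 45 days' notice — holds.
(ii) hours reduced — not satisfied.
(b): T OR F → true.
(2) = F AND T = false.
So Overall is not satisfied (F OR F).

No — not required.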